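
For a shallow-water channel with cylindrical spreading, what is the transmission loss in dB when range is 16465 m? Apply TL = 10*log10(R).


42.17 dB


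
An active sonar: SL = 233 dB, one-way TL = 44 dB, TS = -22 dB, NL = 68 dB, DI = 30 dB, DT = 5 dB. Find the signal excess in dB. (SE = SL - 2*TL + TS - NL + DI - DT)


SE = SL - 2*TL + TS - NL + DI - DT = 233 - 2*44 + (-22) - 68 + 30 - 5 = 80

80 dB


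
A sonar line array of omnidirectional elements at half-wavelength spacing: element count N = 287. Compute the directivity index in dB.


DI = 10*log10(287) = 24.58

24.58 dB


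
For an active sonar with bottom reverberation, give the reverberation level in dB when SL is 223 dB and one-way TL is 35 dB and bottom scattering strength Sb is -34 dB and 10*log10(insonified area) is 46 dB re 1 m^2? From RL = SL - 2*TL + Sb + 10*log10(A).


RL = SL - 2*TL + Sb + 10*log10(A) = 223 - 2*35 + (-34) + 46 = 165

165 dB


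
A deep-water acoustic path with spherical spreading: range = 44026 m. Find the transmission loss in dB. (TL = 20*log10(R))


92.87 dB


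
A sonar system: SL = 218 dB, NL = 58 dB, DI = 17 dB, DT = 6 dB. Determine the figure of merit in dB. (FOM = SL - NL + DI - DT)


FOM = SL - NL + DI - DT = 218 - 58 + 17 - 6 = 171

171 dB


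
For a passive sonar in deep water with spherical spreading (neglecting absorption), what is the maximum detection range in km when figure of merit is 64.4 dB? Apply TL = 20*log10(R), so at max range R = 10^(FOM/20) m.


1.66 km


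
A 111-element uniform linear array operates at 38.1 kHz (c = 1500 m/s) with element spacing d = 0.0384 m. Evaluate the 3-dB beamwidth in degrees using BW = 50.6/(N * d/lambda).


Step 1: lambda = 1500/38100 = 0.03937 m
Step 2: d/lambda = 0.0384/0.03937 = 0.9754
Step 3: BW = 50.6/(N * d/lambda) = 50.6/(111 * 0.9754) = 0.47

0.47 deg


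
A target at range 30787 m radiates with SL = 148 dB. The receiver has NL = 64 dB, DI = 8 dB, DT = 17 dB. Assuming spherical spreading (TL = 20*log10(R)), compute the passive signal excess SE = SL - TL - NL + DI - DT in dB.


Step 1: TL = 20*log10(30787) = 89.77 dB
Step 2: SE = 148 - 89.77 - 64 + 8 - 17 = -14.77

-14.77 dB


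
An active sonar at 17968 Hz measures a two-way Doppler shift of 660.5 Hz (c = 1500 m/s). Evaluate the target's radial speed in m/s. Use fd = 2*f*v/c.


From fd = 2*f*v/c, v = c*fd/(2*f) = 1500 * 660.5 / (2*17968) = 27.57

27.57 m/s


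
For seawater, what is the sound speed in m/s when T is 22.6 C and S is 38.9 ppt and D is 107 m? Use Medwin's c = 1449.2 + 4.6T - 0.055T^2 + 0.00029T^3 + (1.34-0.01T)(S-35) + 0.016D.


c = 1449.2 + 4.6*22.6 - 0.055*22.6^2 + 0.00029*22.6^3 + (1.34 - 0.01*22.6)*(38.9 - 35) + 0.016*107 = 1534.47

1534.47 m/s


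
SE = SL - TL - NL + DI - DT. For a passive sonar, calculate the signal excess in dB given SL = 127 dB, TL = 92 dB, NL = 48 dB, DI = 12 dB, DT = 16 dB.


SE = SL - TL - NL + DI - DT = 127 - 92 - 48 + 12 - 16 = -17

-17 dB


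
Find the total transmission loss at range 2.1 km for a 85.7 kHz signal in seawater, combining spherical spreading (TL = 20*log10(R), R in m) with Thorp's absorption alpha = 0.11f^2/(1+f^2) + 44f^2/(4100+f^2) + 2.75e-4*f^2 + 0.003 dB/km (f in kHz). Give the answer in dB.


Step 1 (Thorp): alpha = 0.11*7344.49/(1+7344.49) + 44*7344.49/(4100+7344.49) + 2.75e-4*7344.49 + 0.003 = 30.3697 dB/km
Step 2: TL_spread = 20*log10(2100) = 66.44 dB
Step 3: TL_abs = alpha*R = 30.3697 * 2.1 = 63.78 dB
Step 4: TL_total = 66.44 + 63.78 = 130.22

130.22 dB


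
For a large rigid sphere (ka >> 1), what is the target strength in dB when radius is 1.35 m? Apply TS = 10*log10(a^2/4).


-3.41 dB


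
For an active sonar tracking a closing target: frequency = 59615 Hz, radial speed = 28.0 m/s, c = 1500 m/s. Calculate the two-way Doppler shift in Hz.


2225.63 Hz


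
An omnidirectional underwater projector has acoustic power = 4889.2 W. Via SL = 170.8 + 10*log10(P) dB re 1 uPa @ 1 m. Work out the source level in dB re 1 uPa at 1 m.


SL = 170.8 + 10*log10(4889.2) = 170.8 + 36.89 = 207.69

207.69 dB


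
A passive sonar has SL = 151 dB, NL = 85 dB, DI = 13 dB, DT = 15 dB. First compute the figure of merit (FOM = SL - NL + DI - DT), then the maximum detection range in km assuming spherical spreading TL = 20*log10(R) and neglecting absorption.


Step 1: FOM = SL - NL + DI - DT = 151 - 85 + 13 - 15 = 64 dB
Step 2: at max range FOM = TL = 20*log10(R), so R = 10^(64/20) = 1584.89 m = 1.58 km

1.58 km


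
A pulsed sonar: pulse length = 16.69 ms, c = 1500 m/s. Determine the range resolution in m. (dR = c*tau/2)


dR = c*tau/2 = 1500 * 16.69e-3 / 2 = 12.5175

12.5175 m


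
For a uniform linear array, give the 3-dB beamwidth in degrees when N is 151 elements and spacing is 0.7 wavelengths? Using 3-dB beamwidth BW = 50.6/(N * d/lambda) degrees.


BW = 50.6 / (151 * 0.7) = 50.6 / 105.7 = 0.48

0.48 deg


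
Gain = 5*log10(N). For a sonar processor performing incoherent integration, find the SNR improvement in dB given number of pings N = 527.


Gain = 5*log10(527) = 13.61

13.61 dB


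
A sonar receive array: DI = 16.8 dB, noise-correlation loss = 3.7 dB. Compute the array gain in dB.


13.1 dB


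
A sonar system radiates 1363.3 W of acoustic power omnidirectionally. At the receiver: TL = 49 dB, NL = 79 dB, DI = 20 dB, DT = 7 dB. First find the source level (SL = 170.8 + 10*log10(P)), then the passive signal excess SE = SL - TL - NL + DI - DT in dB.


Step 1: SL = 170.8 + 10*log10(1363.3) = 202.15 dB
Step 2: SE = SL - TL - NL + DI - DT = 202.15 - 49 - 79 + 20 - 7 = 87.15

87.15 dB


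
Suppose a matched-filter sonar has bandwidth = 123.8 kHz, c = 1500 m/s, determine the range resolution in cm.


dR = c/(2*BW) = 1500 / (2 * 123.8e3) = 0.0061 m = 0.61 cm

0.61 cm


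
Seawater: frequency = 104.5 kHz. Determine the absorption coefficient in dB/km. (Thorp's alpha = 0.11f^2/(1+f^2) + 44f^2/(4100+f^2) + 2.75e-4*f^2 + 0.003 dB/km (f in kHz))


f^2 = 10920.25
alpha = 0.11*10920.25/(1+10920.25) + 44*10920.25/(4100+10920.25) + 2.75e-4*10920.25 + 0.003 = 35.106

35.106 dB/km


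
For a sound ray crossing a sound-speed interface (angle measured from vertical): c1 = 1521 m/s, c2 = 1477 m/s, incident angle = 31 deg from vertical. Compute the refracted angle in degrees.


30.01 deg


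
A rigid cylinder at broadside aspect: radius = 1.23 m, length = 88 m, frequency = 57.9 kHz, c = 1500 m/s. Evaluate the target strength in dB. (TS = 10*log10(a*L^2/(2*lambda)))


52.64 dB


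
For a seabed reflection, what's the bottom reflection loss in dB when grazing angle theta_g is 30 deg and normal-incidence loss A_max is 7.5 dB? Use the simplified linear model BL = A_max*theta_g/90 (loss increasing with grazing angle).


BL = A_max * theta_g / 90 = 7.5 * 30 / 90 = 2.5

2.5 dB


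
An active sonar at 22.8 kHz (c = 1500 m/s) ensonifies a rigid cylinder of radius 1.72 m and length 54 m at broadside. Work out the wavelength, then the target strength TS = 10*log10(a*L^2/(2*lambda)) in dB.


Step 1: lambda = c/f = 1500/22800 = 0.06579 m
Step 2: TS = 10*log10(a*L^2/(2*lambda)) = 10*log10(1.72*54^2/(2*0.06579)) = 45.81

45.81 dB


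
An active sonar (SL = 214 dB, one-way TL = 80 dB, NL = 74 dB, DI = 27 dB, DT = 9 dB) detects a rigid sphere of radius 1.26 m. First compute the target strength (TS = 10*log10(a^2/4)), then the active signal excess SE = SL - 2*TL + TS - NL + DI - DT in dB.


Step 1: TS = 10*log10(1.26^2/4) = -4.01 dB
Step 2: SE = SL - 2*TL + TS - NL + DI - DT = 214 - 2*80 + (-4.01) - 74 + 27 - 9 = -6.01

-6.01 dB


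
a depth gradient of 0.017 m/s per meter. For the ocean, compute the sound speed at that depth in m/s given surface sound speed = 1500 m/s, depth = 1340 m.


c = 1500 + 0.017 * 1340 = 1522.78

1522.78 m/s


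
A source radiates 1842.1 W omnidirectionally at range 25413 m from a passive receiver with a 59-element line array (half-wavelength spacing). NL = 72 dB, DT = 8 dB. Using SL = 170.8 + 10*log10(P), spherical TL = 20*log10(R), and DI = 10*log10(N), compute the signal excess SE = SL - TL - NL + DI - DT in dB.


Step 1: SL = 170.8 + 10*log10(1842.1) = 203.45 dB
Step 2: TL = 20*log10(25413) = 88.1 dB
Step 3: DI = 10*log10(59) = 17.71 dB
Step 4: SE = SL - TL - NL + DI - DT = 203.45 - 88.1 - 72 + 17.71 - 8 = 53.06

53.06 dB


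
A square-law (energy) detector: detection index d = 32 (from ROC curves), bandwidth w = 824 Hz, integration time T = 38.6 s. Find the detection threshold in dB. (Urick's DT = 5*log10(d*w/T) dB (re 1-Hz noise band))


DT = 5*log10(d*w/T) = 5*log10(32 * 824 / 38.6) = 5*log10(683.11) = 14.17

14.17 dB


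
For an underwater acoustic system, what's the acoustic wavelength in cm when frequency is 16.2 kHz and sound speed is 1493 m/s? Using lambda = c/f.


9.22 cm


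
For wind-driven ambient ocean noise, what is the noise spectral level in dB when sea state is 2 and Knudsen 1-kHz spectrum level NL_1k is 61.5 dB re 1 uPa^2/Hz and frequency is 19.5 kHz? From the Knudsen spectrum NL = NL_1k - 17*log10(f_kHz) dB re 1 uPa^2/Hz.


NL = NL_1k - 17*log10(f_kHz) = 61.5 - 17*log10(19.5) = 61.5 - (21.93) = 39.57

39.57 dB


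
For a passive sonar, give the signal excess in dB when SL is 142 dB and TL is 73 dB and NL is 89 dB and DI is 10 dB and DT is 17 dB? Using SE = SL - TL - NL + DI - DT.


SE = SL - TL - NL + DI - DT = 142 - 73 - 89 + 10 - 17 = -27

-27 dB


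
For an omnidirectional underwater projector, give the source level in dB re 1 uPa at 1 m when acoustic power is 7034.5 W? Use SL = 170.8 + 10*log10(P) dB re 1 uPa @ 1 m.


209.27 dB


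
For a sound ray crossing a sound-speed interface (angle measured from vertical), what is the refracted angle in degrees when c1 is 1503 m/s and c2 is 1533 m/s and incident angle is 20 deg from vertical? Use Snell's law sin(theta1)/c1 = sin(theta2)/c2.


sin(theta2) = (c2/c1)*sin(theta1) = (1533/1503)*sin(20 deg) = 0.34885
theta2 = arcsin(0.34885) = 20.42

20.42 deg


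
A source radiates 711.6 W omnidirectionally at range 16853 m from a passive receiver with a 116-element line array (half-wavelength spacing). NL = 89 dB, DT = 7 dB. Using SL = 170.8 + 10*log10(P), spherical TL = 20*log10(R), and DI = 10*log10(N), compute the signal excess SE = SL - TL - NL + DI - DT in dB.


Step 1: SL = 170.8 + 10*log10(711.6) = 199.32 dB
Step 2: TL = 20*log10(16853) = 84.53 dB
Step 3: DI = 10*log10(116) = 20.64 dB
Step 4: SE = SL - TL - NL + DI - DT = 199.32 - 84.53 - 89 + 20.64 - 7 = 39.43

39.43 dB


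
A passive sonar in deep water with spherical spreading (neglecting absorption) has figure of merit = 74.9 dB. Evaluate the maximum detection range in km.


At max range FOM = TL, so 20*log10(R) = 74.9
R = 10^(74.9/20) = 5559.04 m = 5.56 km

5.56 km


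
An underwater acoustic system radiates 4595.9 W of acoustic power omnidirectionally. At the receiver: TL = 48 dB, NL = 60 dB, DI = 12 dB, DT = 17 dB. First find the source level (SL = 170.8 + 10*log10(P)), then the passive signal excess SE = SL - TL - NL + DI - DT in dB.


Step 1: SL = 170.8 + 10*log10(4595.9) = 207.42 dB
Step 2: SE = SL - TL - NL + DI - DT = 207.42 - 48 - 60 + 12 - 17 = 94.42

94.42 dB


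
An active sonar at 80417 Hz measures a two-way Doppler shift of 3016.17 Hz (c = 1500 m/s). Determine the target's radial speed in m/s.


28.13 m/s


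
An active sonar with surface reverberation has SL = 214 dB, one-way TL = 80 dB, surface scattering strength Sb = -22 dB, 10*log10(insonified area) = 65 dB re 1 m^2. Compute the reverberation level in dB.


97 dB


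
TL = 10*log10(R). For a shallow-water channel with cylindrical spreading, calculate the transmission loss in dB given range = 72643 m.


TL = 10*log10(72643) = 48.61

48.61 dB


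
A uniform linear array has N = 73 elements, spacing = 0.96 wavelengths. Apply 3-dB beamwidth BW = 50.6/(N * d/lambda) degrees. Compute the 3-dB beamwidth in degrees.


BW = 50.6 / (73 * 0.96) = 50.6 / 70.08 = 0.72

0.72 deg


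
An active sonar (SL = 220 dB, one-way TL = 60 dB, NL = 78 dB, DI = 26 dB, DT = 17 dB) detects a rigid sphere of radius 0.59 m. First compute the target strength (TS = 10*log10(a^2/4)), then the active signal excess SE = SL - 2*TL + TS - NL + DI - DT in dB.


Step 1: TS = 10*log10(0.59^2/4) = -10.6 dB
Step 2: SE = SL - 2*TL + TS - NL + DI - DT = 220 - 2*60 + (-10.6) - 78 + 26 - 17 = 20.4

20.4 dB


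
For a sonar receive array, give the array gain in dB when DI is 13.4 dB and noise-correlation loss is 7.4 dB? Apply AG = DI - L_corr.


AG = DI - L_corr = 13.4 - 7.4 = 6.0

6.0 dB


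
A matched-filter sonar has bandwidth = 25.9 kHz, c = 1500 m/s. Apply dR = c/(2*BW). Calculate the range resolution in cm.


2.9 cm


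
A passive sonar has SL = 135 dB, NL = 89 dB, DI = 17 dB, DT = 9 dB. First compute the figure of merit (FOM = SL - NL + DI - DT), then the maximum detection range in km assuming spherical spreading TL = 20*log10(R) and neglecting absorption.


Step 1: FOM = SL - NL + DI - DT = 135 - 89 + 17 - 9 = 54 dB
Step 2: at max range FOM = TL = 20*log10(R), so R = 10^(54/20) = 501.19 m = 0.5 km

0.5 km


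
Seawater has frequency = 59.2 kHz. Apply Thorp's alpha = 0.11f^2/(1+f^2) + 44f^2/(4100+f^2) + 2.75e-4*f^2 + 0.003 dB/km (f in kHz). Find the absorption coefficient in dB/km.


21.354 dB/km


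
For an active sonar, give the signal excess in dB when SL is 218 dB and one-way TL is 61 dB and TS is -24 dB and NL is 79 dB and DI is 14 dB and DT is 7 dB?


0 dB


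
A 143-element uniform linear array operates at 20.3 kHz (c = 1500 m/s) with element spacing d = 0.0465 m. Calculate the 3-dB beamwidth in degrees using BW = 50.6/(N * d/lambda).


0.56 deg


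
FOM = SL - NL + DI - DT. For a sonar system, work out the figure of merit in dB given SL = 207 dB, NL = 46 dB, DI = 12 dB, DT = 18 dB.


155 dB


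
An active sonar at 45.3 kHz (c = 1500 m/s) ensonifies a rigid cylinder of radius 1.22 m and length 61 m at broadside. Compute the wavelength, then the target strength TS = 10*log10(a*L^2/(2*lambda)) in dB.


Step 1: lambda = c/f = 1500/45300 = 0.03311 m
Step 2: TS = 10*log10(a*L^2/(2*lambda)) = 10*log10(1.22*61^2/(2*0.03311)) = 48.36

48.36 dB


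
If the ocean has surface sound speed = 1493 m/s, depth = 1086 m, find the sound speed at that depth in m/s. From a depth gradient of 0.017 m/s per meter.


1511.462 m/s


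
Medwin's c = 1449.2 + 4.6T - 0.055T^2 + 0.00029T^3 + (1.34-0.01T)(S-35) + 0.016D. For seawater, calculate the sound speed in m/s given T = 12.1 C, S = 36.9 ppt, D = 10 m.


1499.8 m/s


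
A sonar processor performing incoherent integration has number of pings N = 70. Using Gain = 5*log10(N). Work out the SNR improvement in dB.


9.23 dB


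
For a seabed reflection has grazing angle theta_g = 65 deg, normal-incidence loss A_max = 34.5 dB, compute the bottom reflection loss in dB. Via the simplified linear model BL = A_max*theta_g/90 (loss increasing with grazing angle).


BL = A_max * theta_g / 90 = 34.5 * 65 / 90 = 24.92

24.92 dB


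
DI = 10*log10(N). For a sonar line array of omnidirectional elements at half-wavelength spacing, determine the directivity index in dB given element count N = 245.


23.89 dB


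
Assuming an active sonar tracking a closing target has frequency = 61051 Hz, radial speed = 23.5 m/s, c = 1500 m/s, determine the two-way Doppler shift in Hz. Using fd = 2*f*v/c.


1912.93 Hz


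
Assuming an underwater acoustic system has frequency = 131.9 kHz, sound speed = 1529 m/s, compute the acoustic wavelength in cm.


1.16 cm


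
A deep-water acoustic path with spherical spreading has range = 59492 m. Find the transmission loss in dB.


TL = 20*log10(59492) = 95.49

95.49 dB


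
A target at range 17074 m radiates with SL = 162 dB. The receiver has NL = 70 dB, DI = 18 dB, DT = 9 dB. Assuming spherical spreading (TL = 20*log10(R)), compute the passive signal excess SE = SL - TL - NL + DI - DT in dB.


Step 1: TL = 20*log10(17074) = 84.65 dB
Step 2: SE = 162 - 84.65 - 70 + 18 - 9 = 16.35

16.35 dB


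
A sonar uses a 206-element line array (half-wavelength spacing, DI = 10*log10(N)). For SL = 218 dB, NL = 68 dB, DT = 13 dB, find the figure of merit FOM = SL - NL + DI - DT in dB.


Step 1: DI = 10*log10(206) = 23.14 dB
Step 2: FOM = SL - NL + DI - DT = 218 - 68 + 23.14 - 13 = 160.14

160.14 dB


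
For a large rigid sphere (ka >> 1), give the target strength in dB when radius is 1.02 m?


TS = 10*log10(1.02^2 / 4) = 10*log10(0.2601) = -5.85

-5.85 dB


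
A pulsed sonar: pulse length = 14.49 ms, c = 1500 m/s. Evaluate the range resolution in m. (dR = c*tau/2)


dR = c*tau/2 = 1500 * 14.49e-3 / 2 = 10.8675

10.8675 m


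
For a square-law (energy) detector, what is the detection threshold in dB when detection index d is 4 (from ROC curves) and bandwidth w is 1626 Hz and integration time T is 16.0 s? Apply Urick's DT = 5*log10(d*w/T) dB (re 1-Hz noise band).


DT = 5*log10(d*w/T) = 5*log10(4 * 1626 / 16.0) = 5*log10(406.5) = 13.05

13.05 dB


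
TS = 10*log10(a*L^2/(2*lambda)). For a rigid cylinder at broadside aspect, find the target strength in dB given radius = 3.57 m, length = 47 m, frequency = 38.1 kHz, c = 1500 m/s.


50.01 dB


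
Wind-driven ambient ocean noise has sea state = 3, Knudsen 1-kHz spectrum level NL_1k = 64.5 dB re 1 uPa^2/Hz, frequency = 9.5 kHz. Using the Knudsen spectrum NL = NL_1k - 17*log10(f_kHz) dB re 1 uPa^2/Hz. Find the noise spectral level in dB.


NL = NL_1k - 17*log10(f_kHz) = 64.5 - 17*log10(9.5) = 64.5 - (16.62) = 47.88

47.88 dB


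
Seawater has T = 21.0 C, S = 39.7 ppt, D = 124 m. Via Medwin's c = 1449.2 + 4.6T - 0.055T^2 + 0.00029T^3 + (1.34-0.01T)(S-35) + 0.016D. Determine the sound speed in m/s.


1531.53 m/s


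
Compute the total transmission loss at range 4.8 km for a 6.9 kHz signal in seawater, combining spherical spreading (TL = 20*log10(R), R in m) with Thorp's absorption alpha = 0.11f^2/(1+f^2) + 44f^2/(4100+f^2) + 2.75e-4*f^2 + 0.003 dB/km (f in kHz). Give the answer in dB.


76.64 dB


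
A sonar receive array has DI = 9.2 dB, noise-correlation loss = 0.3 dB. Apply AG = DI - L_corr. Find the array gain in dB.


AG = DI - L_corr = 9.2 - 0.3 = 8.9

8.9 dB


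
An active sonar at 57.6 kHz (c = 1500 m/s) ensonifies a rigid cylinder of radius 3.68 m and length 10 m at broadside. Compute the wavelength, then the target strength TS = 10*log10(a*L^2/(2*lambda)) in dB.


Step 1: lambda = c/f = 1500/57600 = 0.02604 m
Step 2: TS = 10*log10(a*L^2/(2*lambda)) = 10*log10(3.68*10^2/(2*0.02604)) = 38.49

38.49 dB


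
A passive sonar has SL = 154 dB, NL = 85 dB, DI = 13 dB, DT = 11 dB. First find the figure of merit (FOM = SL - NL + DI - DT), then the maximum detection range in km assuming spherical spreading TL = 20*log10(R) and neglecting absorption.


Step 1: FOM = SL - NL + DI - DT = 154 - 85 + 13 - 11 = 71 dB
Step 2: at max range FOM = TL = 20*log10(R), so R = 10^(71/20) = 3548.13 m = 3.55 km

3.55 km


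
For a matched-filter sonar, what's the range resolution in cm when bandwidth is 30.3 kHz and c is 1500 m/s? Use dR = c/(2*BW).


2.48 cm


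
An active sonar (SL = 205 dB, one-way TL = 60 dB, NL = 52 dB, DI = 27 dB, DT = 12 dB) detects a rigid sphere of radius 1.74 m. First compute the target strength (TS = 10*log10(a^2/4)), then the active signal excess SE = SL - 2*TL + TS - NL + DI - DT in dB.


Step 1: TS = 10*log10(1.74^2/4) = -1.21 dB
Step 2: SE = SL - 2*TL + TS - NL + DI - DT = 205 - 2*60 + (-1.21) - 52 + 27 - 12 = 46.79

46.79 dB


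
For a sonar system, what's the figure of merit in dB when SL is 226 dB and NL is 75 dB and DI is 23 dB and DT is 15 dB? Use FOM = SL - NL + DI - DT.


FOM = SL - NL + DI - DT = 226 - 75 + 23 - 15 = 159

159 dB


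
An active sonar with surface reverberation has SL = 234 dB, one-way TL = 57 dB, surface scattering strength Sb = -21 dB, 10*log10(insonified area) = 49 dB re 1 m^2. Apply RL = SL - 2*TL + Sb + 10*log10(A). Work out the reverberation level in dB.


148 dB


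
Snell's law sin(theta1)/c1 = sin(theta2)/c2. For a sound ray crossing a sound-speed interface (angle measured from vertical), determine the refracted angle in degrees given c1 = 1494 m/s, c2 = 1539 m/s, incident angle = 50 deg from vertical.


sin(theta2) = (c2/c1)*sin(theta1) = (1539/1494)*sin(50 deg) = 0.78912
theta2 = arcsin(0.78912) = 52.1

52.1 deg


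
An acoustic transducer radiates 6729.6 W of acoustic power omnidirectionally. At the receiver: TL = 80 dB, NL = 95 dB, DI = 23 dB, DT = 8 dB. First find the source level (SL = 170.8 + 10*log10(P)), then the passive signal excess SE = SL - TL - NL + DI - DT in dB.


Step 1: SL = 170.8 + 10*log10(6729.6) = 209.08 dB
Step 2: SE = SL - TL - NL + DI - DT = 209.08 - 80 - 95 + 23 - 8 = 49.08

49.08 dB


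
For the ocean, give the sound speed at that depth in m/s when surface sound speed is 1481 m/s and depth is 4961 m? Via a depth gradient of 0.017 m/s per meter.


1565.337 m/s


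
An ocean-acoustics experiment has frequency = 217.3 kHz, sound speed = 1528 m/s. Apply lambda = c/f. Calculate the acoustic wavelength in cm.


lambda = c/f = 1528 / 217300 = 0.007 m = 0.7 cm

0.7 cm


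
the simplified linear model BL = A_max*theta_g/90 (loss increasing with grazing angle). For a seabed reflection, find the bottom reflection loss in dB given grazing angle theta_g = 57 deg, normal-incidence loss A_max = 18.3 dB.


11.59 dB


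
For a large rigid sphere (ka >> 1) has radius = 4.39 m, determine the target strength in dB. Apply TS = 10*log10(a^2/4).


6.83 dB


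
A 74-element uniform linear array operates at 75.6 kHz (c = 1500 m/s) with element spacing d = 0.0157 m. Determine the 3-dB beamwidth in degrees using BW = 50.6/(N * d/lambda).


0.86 deg


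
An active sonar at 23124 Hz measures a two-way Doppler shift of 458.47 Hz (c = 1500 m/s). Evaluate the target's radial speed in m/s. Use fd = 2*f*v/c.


From fd = 2*f*v/c, v = c*fd/(2*f) = 1500 * 458.47 / (2*23124) = 14.87

14.87 m/s


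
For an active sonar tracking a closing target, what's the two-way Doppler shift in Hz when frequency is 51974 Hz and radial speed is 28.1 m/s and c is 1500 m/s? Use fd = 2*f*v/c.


fd = 2*f*v/c = 2 * 51974 * 28.1 / 1500 = 1947.29

1947.29 Hz


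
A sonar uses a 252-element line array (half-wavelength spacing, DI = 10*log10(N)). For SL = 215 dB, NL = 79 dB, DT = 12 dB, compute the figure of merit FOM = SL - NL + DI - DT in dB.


Step 1: DI = 10*log10(252) = 24.01 dB
Step 2: FOM = SL - NL + DI - DT = 215 - 79 + 24.01 - 12 = 148.01

148.01 dB


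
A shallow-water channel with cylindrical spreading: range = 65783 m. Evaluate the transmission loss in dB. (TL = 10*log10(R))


TL = 10*log10(65783) = 48.18

48.18 dB


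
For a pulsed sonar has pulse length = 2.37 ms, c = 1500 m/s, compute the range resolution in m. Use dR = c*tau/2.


dR = c*tau/2 = 1500 * 2.37e-3 / 2 = 1.7775

1.7775 m


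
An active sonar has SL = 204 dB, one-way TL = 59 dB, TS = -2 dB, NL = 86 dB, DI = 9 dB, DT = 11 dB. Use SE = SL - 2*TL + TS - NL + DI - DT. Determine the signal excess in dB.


SE = SL - 2*TL + TS - NL + DI - DT = 204 - 2*59 + (-2) - 86 + 9 - 11 = -4

-4 dB


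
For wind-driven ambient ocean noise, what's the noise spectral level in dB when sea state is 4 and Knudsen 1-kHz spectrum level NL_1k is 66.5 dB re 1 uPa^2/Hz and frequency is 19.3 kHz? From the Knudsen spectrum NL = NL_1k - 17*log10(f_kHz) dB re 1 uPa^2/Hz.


NL = NL_1k - 17*log10(f_kHz) = 66.5 - 17*log10(19.3) = 66.5 - (21.85) = 44.65

44.65 dB


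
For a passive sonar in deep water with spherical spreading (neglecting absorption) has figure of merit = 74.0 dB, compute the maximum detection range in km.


5.01 km


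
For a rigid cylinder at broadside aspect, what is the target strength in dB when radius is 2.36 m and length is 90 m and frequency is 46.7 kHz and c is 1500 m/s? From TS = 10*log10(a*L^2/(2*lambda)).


lambda = 1500/46700 = 0.03212 m
TS = 10*log10(2.36*90^2/(2*0.03212)) = 54.74

54.74 dB


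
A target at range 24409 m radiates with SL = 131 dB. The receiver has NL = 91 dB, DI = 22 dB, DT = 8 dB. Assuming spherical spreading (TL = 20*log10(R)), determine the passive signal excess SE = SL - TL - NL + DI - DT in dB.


-33.75 dB


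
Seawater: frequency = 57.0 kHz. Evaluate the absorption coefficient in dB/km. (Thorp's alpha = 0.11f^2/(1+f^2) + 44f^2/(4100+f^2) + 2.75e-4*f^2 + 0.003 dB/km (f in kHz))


f^2 = 3249.0
alpha = 0.11*3249.0/(1+3249.0) + 44*3249.0/(4100+3249.0) + 2.75e-4*3249.0 + 0.003 = 20.459

20.459 dB/km


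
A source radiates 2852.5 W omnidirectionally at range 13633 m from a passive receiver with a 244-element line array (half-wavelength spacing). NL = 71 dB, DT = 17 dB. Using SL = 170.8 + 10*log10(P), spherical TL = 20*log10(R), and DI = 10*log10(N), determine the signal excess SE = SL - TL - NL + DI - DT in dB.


58.53 dB


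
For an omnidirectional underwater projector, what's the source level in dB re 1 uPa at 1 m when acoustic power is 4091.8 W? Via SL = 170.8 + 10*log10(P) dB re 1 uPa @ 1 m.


206.92 dB


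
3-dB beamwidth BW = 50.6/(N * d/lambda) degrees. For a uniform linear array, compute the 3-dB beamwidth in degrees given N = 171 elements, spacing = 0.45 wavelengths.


0.66 deg


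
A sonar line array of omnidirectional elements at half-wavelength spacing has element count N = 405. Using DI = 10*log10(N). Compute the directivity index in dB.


26.07 dB


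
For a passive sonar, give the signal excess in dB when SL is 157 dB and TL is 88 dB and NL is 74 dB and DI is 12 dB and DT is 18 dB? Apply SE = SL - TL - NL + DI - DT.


-11 dB


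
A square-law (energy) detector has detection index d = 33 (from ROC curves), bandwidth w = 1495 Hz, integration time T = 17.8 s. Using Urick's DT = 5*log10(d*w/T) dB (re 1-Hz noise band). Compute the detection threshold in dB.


DT = 5*log10(d*w/T) = 5*log10(33 * 1495 / 17.8) = 5*log10(2771.63) = 17.21

17.21 dB


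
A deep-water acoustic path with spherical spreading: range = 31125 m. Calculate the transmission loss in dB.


TL = 20*log10(31125) = 89.86

89.86 dB


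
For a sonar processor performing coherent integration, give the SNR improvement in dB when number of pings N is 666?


28.23 dB


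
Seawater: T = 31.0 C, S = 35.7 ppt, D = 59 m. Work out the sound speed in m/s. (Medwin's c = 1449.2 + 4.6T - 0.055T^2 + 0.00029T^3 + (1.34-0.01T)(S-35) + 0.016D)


c = 1449.2 + 4.6*31.0 - 0.055*31.0^2 + 0.00029*31.0^3 + (1.34 - 0.01*31.0)*(35.7 - 35) + 0.016*59 = 1549.25

1549.25 m/s


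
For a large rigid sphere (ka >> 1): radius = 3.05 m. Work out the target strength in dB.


TS = 10*log10(3.05^2 / 4) = 10*log10(2.325625) = 3.67

3.67 dB


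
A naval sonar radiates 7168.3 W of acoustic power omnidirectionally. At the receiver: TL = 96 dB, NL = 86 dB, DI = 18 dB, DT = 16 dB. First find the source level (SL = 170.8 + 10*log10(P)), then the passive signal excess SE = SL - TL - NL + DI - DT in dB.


Step 1: SL = 170.8 + 10*log10(7168.3) = 209.35 dB
Step 2: SE = SL - TL - NL + DI - DT = 209.35 - 96 - 86 + 18 - 16 = 29.35

29.35 dB


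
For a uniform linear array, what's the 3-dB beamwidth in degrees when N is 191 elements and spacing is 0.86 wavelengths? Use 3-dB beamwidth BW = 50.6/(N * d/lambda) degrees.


BW = 50.6 / (191 * 0.86) = 50.6 / 164.26 = 0.31

0.31 deg


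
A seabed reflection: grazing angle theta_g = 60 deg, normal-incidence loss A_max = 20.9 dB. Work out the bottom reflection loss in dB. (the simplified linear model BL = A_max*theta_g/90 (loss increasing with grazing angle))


BL = A_max * theta_g / 90 = 20.9 * 60 / 90 = 13.93

13.93 dB


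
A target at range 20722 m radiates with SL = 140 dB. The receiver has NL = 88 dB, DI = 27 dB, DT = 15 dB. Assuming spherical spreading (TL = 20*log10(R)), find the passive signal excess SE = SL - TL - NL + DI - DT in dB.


Step 1: TL = 20*log10(20722) = 86.33 dB
Step 2: SE = 140 - 86.33 - 88 + 27 - 15 = -22.33

-22.33 dB


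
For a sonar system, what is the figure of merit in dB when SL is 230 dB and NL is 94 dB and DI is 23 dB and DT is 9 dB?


FOM = SL - NL + DI - DT = 230 - 94 + 23 - 9 = 150

150 dB


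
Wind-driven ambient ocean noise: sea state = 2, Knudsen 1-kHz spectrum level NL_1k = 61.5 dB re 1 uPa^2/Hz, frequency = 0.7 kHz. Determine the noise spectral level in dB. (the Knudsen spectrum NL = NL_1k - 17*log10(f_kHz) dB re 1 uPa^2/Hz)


NL = NL_1k - 17*log10(f_kHz) = 61.5 - 17*log10(0.7) = 61.5 - (-2.63) = 64.13

64.13 dB


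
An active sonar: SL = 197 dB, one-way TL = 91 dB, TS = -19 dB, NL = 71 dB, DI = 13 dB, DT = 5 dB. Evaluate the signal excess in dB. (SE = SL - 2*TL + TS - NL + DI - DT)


-67 dB


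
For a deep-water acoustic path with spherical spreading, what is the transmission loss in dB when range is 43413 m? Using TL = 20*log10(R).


TL = 20*log10(43413) = 92.75

92.75 dB


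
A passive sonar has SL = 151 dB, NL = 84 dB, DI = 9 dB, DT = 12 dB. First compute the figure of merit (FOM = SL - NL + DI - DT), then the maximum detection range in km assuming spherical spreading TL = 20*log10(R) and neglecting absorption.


Step 1: FOM = SL - NL + DI - DT = 151 - 84 + 9 - 12 = 64 dB
Step 2: at max range FOM = TL = 20*log10(R), so R = 10^(64/20) = 1584.89 m = 1.58 km

1.58 km


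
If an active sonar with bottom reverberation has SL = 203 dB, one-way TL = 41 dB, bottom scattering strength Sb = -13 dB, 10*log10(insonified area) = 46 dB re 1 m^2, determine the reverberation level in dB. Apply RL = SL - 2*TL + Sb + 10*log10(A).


154 dB


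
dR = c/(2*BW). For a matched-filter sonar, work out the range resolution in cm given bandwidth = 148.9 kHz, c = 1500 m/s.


0.5 cm


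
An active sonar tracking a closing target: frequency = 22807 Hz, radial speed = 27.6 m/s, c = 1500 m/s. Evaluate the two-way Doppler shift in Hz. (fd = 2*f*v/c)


fd = 2*f*v/c = 2 * 22807 * 27.6 / 1500 = 839.3

839.3 Hz


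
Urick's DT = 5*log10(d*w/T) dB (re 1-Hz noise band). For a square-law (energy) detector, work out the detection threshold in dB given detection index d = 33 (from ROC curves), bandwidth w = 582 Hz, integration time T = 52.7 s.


DT = 5*log10(d*w/T) = 5*log10(33 * 582 / 52.7) = 5*log10(364.44) = 12.81

12.81 dB


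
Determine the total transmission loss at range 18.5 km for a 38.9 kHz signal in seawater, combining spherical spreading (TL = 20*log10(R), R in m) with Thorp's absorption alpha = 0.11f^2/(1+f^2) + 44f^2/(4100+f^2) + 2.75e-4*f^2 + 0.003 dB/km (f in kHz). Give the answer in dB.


314.57 dB


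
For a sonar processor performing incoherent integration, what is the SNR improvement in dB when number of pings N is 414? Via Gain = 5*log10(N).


13.09 dB


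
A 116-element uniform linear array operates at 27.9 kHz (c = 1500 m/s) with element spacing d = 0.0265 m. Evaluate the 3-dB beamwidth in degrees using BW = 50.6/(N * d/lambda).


Step 1: lambda = 1500/27900 = 0.05376 m
Step 2: d/lambda = 0.0265/0.05376 = 0.4929
Step 3: BW = 50.6/(N * d/lambda) = 50.6/(116 * 0.4929) = 0.88

0.88 deg


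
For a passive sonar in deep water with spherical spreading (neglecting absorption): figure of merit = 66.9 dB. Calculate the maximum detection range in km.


At max range FOM = TL, so 20*log10(R) = 66.9
R = 10^(66.9/20) = 2213.09 m = 2.21 km

2.21 km


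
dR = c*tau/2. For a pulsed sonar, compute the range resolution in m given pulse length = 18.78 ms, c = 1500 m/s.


dR = c*tau/2 = 1500 * 18.78e-3 / 2 = 14.085

14.085 m


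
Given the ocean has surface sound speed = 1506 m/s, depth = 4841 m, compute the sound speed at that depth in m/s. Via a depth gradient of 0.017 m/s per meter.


c = 1506 + 0.017 * 4841 = 1588.297

1588.297 m/s


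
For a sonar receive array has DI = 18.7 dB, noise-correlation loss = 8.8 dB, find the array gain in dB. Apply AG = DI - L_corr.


AG = DI - L_corr = 18.7 - 8.8 = 9.9

9.9 dB


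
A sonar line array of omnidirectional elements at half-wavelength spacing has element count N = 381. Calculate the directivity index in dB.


DI = 10*log10(381) = 25.81

25.81 dB


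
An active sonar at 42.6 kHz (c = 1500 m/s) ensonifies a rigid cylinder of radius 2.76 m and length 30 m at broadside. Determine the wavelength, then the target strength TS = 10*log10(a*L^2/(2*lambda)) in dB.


Step 1: lambda = c/f = 1500/42600 = 0.03521 m
Step 2: TS = 10*log10(a*L^2/(2*lambda)) = 10*log10(2.76*30^2/(2*0.03521)) = 45.47

45.47 dB


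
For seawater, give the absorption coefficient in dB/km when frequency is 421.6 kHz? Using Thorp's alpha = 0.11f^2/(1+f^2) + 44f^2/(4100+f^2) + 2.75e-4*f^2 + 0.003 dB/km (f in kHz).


92.001 dB/km


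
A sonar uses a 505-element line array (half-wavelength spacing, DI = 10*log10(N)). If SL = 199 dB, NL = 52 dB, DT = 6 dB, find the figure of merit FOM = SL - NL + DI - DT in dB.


168.03 dB


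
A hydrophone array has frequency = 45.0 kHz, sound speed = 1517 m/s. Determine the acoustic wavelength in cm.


3.37 cm


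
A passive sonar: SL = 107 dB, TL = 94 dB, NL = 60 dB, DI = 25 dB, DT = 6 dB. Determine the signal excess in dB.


SE = SL - TL - NL + DI - DT = 107 - 94 - 60 + 25 - 6 = -28

-28 dB


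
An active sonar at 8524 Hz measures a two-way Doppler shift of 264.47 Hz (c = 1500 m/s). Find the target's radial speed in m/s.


From fd = 2*f*v/c, v = c*fd/(2*f) = 1500 * 264.47 / (2*8524) = 23.27

23.27 m/s


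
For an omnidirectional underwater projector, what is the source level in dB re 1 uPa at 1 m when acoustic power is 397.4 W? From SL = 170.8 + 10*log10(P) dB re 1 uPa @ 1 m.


SL = 170.8 + 10*log10(397.4) = 170.8 + 25.99 = 196.79

196.79 dB


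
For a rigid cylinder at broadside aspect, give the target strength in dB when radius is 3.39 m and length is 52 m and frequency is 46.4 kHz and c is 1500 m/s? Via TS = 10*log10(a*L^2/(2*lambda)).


lambda = 1500/46400 = 0.03233 m
TS = 10*log10(3.39*52^2/(2*0.03233)) = 51.52

51.52 dB


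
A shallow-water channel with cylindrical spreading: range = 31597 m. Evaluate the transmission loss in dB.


TL = 10*log10(31597) = 45.0

45.0 dB


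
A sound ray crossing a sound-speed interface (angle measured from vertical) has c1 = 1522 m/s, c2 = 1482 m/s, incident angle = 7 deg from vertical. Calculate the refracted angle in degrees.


sin(theta2) = (c2/c1)*sin(theta1) = (1482/1522)*sin(7 deg) = 0.11867
theta2 = arcsin(0.11867) = 6.82

6.82 deg


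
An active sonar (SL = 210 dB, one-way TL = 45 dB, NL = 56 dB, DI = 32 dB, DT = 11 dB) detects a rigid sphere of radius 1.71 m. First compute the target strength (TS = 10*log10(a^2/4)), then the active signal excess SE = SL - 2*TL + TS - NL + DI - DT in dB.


Step 1: TS = 10*log10(1.71^2/4) = -1.36 dB
Step 2: SE = SL - 2*TL + TS - NL + DI - DT = 210 - 2*45 + (-1.36) - 56 + 32 - 11 = 83.64

83.64 dB


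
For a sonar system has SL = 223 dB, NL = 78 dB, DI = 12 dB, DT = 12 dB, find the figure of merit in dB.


145 dB


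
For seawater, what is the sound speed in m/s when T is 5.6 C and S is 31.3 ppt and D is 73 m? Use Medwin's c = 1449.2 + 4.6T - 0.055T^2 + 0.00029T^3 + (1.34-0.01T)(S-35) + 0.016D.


c = 1449.2 + 4.6*5.6 - 0.055*5.6^2 + 0.00029*5.6^3 + (1.34 - 0.01*5.6)*(31.3 - 35) + 0.016*73 = 1469.7

1469.7 m/s


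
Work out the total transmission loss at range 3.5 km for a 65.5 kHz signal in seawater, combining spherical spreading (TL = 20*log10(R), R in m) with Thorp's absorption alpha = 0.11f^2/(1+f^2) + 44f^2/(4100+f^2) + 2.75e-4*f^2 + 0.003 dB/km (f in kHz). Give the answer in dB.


154.15 dB


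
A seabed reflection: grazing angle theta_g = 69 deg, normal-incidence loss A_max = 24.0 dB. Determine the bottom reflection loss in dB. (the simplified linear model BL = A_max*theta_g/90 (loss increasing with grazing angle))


BL = A_max * theta_g / 90 = 24.0 * 69 / 90 = 18.4

18.4 dB


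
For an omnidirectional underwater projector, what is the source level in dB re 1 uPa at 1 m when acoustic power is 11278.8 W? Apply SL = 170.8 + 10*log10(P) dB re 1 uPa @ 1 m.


211.32 dB


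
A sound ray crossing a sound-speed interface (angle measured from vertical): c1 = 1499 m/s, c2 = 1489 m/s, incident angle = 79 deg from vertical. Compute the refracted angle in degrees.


77.18 deg


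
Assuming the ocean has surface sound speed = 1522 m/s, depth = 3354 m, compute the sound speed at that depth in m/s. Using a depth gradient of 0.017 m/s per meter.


c = 1522 + 0.017 * 3354 = 1579.018

1579.018 m/s


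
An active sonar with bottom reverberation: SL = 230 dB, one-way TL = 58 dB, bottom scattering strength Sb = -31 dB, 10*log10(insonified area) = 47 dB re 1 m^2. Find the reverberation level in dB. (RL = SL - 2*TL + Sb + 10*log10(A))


RL = SL - 2*TL + Sb + 10*log10(A) = 230 - 2*58 + (-31) + 47 = 130

130 dB


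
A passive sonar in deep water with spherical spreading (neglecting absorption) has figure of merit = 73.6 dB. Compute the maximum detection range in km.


At max range FOM = TL, so 20*log10(R) = 73.6
R = 10^(73.6/20) = 4786.3 m = 4.79 km

4.79 km


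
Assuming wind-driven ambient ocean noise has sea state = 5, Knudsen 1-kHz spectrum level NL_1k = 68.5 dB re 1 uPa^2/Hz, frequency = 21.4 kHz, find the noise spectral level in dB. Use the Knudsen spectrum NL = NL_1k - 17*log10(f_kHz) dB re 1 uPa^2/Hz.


NL = NL_1k - 17*log10(f_kHz) = 68.5 - 17*log10(21.4) = 68.5 - (22.62) = 45.88

45.88 dB


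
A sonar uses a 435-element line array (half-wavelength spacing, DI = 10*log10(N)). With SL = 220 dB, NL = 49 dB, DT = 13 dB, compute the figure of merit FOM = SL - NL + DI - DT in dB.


184.38 dB


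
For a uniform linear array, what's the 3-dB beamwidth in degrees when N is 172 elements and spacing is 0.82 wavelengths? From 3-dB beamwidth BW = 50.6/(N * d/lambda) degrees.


0.36 deg


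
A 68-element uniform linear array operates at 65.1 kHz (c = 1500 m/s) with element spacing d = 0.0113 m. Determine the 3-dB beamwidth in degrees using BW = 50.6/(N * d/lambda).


Step 1: lambda = 1500/65100 = 0.02304 m
Step 2: d/lambda = 0.0113/0.02304 = 0.4905
Step 3: BW = 50.6/(N * d/lambda) = 50.6/(68 * 0.4905) = 1.52

1.52 deg


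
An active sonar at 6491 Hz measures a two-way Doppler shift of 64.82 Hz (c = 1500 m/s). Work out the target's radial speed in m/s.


From fd = 2*f*v/c, v = c*fd/(2*f) = 1500 * 64.82 / (2*6491) = 7.49

7.49 m/s


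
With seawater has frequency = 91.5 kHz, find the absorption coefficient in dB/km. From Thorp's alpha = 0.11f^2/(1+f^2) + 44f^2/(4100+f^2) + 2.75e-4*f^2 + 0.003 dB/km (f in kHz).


f^2 = 8372.25
alpha = 0.11*8372.25/(1+8372.25) + 44*8372.25/(4100+8372.25) + 2.75e-4*8372.25 + 0.003 = 31.951

31.951 dB/km


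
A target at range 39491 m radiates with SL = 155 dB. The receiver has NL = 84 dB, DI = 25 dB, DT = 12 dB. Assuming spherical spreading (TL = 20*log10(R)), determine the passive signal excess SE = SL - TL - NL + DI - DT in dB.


-7.93 dB


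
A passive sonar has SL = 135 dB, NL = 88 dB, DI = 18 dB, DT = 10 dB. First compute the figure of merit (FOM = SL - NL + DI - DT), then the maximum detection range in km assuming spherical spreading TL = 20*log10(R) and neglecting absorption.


Step 1: FOM = SL - NL + DI - DT = 135 - 88 + 18 - 10 = 55 dB
Step 2: at max range FOM = TL = 20*log10(R), so R = 10^(55/20) = 562.34 m = 0.56 km

0.56 km


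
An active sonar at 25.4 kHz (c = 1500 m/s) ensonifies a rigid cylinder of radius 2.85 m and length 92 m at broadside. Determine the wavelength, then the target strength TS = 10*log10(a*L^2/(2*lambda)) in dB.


Step 1: lambda = c/f = 1500/25400 = 0.05906 m
Step 2: TS = 10*log10(a*L^2/(2*lambda)) = 10*log10(2.85*92^2/(2*0.05906)) = 53.1

53.1 dB
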